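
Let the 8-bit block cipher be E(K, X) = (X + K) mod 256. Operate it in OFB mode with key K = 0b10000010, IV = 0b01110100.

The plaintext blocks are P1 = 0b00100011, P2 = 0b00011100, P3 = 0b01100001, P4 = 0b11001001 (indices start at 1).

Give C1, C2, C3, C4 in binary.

C1 = 0b11010101, C2 = 0b01100100, C3 = 0b10011011, C4 = 0b10110101

OFB encryption: S_i = E(K, S_{i−1}) with S_{0} = IV; C_i = P_i ⊕ S_i.
C1: S = E(K, 0b01110100) = 0b11110110; 0b00100011 ⊕ 0b11110110 = 0b11010101.
C2: S = E(K, 0b11110110) = 0b01111000; 0b00011100 ⊕ 0b01111000 = 0b01100100.
C3: S = E(K, 0b01111000) = 0b11111010; 0b01100001 ⊕ 0b11111010 = 0b10011011.
C4: S = E(K, 0b11111010) = 0b01111100; 0b11001001 ⊕ 0b01111100 = 0b10110101.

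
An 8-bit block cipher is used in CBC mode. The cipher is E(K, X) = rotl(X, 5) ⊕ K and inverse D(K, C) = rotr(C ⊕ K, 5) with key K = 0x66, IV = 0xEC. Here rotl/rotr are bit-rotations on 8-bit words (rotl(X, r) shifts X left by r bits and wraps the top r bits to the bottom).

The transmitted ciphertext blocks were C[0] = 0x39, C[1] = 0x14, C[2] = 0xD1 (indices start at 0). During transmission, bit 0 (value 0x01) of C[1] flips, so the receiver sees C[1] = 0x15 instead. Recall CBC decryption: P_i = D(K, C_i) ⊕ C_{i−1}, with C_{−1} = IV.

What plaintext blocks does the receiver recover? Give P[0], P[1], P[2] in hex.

P[0] = 0x16, P[1] = 0xA2, P[2] = 0xA8

Only C[1] changed, to 0x15. In CBC, a change in C_i garbles P_i and flips the same bit in P_{i+1}. Decrypting the received ciphertext:
P[0]: D(K, 0x39) = 0xFA; 0xFA ⊕ 0xEC = 0x16.
P[1]: D(K, 0x15) = 0x9B; 0x9B ⊕ 0x39 = 0xA2.
P[2]: D(K, 0xD1) = 0xBD; 0xBD ⊕ 0x15 = 0xA8.
Blocks that differ from the original plaintext: P[1], P[2].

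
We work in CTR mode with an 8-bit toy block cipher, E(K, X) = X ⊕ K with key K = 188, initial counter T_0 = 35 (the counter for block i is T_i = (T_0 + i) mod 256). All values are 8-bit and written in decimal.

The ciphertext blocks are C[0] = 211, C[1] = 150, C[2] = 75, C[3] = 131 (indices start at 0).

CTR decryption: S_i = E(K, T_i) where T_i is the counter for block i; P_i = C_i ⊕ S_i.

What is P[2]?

P[2] = 210

P[2]: T = 37, S = E(K, T) = 153; 75 ⊕ 153 = 210.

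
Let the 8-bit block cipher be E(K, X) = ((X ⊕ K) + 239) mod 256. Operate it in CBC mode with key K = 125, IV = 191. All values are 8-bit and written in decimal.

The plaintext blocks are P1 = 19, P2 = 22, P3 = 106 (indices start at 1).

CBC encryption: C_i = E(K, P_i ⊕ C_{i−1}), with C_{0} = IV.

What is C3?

C3 = 124

C1: P1 ⊕ 191 = 172; E(K, 172) = 192.
C2: P2 ⊕ 192 = 214; E(K, 214) = 154.
C3: P3 ⊕ 154 = 240; E(K, 240) = 124.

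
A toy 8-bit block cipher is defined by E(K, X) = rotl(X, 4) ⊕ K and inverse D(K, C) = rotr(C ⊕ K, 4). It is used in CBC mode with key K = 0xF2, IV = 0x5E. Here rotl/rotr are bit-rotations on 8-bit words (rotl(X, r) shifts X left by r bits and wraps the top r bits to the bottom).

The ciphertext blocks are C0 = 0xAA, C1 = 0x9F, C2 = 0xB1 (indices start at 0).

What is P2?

CBC decryption: P_i = D(K, C_i) ⊕ C_{i−1}, with C_{−1} = IV.
P2: D(K, 0xB1) = 0x34; 0x34 ⊕ 0x9F = 0xAB.

P2 = 0xAB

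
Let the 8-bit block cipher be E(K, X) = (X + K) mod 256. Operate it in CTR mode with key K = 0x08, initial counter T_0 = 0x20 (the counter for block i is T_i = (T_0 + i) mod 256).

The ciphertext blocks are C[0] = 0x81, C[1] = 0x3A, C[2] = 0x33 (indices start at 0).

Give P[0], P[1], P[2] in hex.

CTR decryption: S_i = E(K, T_i) where T_i is the counter for block i; P_i = C_i ⊕ S_i.
P[0]: T = 0x20, S = E(K, T) = 0x28; 0x81 ⊕ 0x28 = 0xA9.
P[1]: T = 0x21, S = E(K, T) = 0x29; 0x3A ⊕ 0x29 = 0x13.
P[2]: T = 0x22, S = E(K, T) = 0x2A; 0x33 ⊕ 0x2A = 0x19.

P[0] = 0xA9, P[1] = 0x13, P[2] = 0x19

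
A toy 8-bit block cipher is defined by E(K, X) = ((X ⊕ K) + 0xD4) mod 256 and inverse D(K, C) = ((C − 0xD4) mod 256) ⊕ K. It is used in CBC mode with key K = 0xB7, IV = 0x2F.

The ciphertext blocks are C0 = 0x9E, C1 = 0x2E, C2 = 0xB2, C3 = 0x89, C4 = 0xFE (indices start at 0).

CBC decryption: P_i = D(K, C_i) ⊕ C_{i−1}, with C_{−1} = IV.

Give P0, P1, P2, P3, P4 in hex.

P0 = 0x52, P1 = 0x73, P2 = 0x47, P3 = 0xB0, P4 = 0x14

P0: D(K, 0x9E) = 0x7D; 0x7D ⊕ 0x2F = 0x52.
P1: D(K, 0x2E) = 0xED; 0xED ⊕ 0x9E = 0x73.
P2: D(K, 0xB2) = 0x69; 0x69 ⊕ 0x2E = 0x47.
P3: D(K, 0x89) = 0x02; 0x02 ⊕ 0xB2 = 0xB0.
P4: D(K, 0xFE) = 0x9D; 0x9D ⊕ 0x89 = 0x14.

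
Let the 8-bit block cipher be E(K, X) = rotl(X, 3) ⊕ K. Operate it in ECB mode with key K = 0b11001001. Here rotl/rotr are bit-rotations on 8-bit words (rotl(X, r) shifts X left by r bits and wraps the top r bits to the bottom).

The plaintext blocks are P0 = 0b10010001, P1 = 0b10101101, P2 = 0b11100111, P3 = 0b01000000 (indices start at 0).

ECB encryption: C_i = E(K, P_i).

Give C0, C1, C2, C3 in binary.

C0 = 0b01000101, C1 = 0b10100100, C2 = 0b11110110, C3 = 0b11001011

C0: E(K, 0b10010001) = 0b01000101.
C1: E(K, 0b10101101) = 0b10100100.
C2: E(K, 0b11100111) = 0b11110110.
C3: E(K, 0b01000000) = 0b11001011.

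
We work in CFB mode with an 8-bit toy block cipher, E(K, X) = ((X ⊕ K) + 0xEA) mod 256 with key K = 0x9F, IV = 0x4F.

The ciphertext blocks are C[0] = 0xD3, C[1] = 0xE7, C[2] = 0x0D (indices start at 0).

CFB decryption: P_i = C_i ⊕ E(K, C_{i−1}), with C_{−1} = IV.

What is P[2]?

P[2]: E(K, 0xE7) = 0x62; 0x0D ⊕ 0x62 = 0x6F.

P[2] = 0x6F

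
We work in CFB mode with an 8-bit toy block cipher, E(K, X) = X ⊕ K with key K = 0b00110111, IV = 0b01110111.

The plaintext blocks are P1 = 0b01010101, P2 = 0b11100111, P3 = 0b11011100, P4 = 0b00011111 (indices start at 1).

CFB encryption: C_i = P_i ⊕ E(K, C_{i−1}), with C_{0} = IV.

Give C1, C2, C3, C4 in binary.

C1 = 0b00010101, C2 = 0b11000101, C3 = 0b00101110, C4 = 0b00000110

C1: E(K, 0b01110111) = 0b01000000; 0b01010101 ⊕ 0b01000000 = 0b00010101.
C2: E(K, 0b00010101) = 0b00100010; 0b11100111 ⊕ 0b00100010 = 0b11000101.
C3: E(K, 0b11000101) = 0b11110010; 0b11011100 ⊕ 0b11110010 = 0b00101110.
C4: E(K, 0b00101110) = 0b00011001; 0b00011111 ⊕ 0b00011001 = 0b00000110.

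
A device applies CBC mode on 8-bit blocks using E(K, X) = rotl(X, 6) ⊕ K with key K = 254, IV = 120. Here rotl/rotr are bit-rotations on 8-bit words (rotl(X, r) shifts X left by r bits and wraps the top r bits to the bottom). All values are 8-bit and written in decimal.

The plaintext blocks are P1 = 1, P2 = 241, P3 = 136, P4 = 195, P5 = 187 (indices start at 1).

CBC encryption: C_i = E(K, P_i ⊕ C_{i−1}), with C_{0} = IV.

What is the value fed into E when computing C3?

34

C1: P1 ⊕ 120 = 121; E(K, 121) = 160.
C2: P2 ⊕ 160 = 81; E(K, 81) = 170.
C3: P3 ⊕ 170 = 34; E(K, 34) = 118.
So the input to E for block 3 is 34.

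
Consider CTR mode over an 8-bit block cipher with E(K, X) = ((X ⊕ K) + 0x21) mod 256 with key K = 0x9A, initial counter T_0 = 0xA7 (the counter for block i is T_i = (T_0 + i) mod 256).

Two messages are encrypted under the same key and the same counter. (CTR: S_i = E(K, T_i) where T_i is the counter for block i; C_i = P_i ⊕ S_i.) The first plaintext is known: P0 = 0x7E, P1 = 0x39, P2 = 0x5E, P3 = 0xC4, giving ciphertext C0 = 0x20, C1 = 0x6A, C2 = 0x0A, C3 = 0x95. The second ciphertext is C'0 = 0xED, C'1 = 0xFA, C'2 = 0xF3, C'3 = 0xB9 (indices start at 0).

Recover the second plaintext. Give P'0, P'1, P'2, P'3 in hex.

P'0 = 0xB3, P'1 = 0xA9, P'2 = 0xA7, P'3 = 0xE8

In CTR with a reused counter, both messages share the same keystream S_i, so C_i ⊕ C'_i = P_i ⊕ P'_i and thus P'_i = P_i ⊕ C_i ⊕ C'_i.
P'0: 0x7E ⊕ 0x20 ⊕ 0xED = 0xB3.
P'1: 0x39 ⊕ 0x6A ⊕ 0xFA = 0xA9.
P'2: 0x5E ⊕ 0x0A ⊕ 0xF3 = 0xA7.
P'3: 0xC4 ⊕ 0x95 ⊕ 0xB9 = 0xE8.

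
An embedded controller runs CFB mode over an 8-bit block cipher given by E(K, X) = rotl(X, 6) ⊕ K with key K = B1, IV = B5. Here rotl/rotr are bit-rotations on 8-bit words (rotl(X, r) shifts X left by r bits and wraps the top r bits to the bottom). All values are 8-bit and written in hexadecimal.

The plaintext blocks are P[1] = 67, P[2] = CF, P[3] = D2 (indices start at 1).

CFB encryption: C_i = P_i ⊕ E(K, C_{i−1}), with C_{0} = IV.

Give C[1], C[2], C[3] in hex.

C[1] = BB, C[2] = 90, C[3] = 47

C[1]: E(K, B5) = DC; 67 ⊕ DC = BB.
C[2]: E(K, BB) = 5F; CF ⊕ 5F = 90.
C[3]: E(K, 90) = 95; D2 ⊕ 95 = 47.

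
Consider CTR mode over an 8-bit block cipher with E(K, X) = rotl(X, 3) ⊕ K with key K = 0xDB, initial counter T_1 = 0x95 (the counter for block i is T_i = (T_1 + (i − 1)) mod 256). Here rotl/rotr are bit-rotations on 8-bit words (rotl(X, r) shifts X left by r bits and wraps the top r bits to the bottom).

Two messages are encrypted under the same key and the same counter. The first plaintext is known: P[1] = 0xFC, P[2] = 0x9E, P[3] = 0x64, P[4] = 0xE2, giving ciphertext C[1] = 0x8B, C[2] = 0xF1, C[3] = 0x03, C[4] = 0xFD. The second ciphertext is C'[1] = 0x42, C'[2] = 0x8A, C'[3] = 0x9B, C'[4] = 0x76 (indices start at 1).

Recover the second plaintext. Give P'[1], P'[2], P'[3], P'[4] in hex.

In CTR with a reused counter, both messages share the same keystream S_i, so C_i ⊕ C'_i = P_i ⊕ P'_i and thus P'_i = P_i ⊕ C_i ⊕ C'_i.
P'[1]: 0xFC ⊕ 0x8B ⊕ 0x42 = 0x35.
P'[2]: 0x9E ⊕ 0xF1 ⊕ 0x8A = 0xE5.
P'[3]: 0x64 ⊕ 0x03 ⊕ 0x9B = 0xFC.
P'[4]: 0xE2 ⊕ 0xFD ⊕ 0x76 = 0x69.

P'[1] = 0x35, P'[2] = 0xE5, P'[3] = 0xFC, P'[4] = 0x69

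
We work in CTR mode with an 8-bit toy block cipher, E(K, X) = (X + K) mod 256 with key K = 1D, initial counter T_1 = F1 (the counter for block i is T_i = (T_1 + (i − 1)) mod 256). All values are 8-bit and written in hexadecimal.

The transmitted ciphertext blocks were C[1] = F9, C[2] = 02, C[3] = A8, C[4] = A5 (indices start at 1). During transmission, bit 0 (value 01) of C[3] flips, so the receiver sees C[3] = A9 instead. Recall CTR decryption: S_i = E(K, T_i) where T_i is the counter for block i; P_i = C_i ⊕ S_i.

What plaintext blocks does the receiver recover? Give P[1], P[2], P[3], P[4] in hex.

Only C[3] changed, to A9. In CTR, a change in C_i flips the same bit in P_i only; the keystream is unaffected. Decrypting the received ciphertext:
P[1]: T = F1, S = E(K, T) = 0E; F9 ⊕ 0E = F7.
P[2]: T = F2, S = E(K, T) = 0F; 02 ⊕ 0F = 0D.
P[3]: T = F3, S = E(K, T) = 10; A9 ⊕ 10 = B9.
P[4]: T = F4, S = E(K, T) = 11; A5 ⊕ 11 = B4.
Blocks that differ from the original plaintext: P[3].

P[1] = F7, P[2] = 0D, P[3] = B9, P[4] = B4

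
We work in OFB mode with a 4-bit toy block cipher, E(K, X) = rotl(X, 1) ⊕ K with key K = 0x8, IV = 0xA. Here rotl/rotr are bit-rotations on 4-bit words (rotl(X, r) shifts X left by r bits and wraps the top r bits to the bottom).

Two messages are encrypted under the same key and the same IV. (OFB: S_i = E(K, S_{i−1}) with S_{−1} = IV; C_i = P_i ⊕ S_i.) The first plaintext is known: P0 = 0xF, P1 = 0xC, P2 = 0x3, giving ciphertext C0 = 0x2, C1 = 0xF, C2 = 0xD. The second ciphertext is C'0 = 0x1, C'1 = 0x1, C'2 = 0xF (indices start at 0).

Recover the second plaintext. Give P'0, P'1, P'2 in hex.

P'0 = 0xC, P'1 = 0x2, P'2 = 0x1

In OFB with a reused IV, both messages share the same keystream S_i, so C_i ⊕ C'_i = P_i ⊕ P'_i and thus P'_i = P_i ⊕ C_i ⊕ C'_i.
P'0: 0xF ⊕ 0x2 ⊕ 0x1 = 0xC.
P'1: 0xC ⊕ 0xF ⊕ 0x1 = 0x2.
P'2: 0x3 ⊕ 0xD ⊕ 0xF = 0x1.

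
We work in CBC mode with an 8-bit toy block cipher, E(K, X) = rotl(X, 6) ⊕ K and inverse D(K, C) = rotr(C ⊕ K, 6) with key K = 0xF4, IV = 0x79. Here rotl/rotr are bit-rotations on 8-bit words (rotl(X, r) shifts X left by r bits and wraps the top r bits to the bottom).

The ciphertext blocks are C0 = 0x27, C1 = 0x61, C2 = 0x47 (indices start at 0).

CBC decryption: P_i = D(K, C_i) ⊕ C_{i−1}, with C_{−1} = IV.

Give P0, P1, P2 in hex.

P0 = 0x36, P1 = 0x71, P2 = 0xAF

P0: D(K, 0x27) = 0x4F; 0x4F ⊕ 0x79 = 0x36.
P1: D(K, 0x61) = 0x56; 0x56 ⊕ 0x27 = 0x71.
P2: D(K, 0x47) = 0xCE; 0xCE ⊕ 0x61 = 0xAF.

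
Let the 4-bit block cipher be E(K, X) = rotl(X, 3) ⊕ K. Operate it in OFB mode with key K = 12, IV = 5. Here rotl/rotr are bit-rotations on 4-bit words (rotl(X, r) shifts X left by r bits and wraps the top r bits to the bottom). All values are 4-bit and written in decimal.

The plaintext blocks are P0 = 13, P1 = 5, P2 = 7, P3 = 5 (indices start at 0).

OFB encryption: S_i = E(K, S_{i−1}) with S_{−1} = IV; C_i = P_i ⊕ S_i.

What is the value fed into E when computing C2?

15

C0: S = E(K, 5) = 6; 13 ⊕ 6 = 11.
C1: S = E(K, 6) = 15; 5 ⊕ 15 = 10.
C2: S = E(K, 15) = 3; 7 ⊕ 3 = 4.
So the input to E for block 2 is 15.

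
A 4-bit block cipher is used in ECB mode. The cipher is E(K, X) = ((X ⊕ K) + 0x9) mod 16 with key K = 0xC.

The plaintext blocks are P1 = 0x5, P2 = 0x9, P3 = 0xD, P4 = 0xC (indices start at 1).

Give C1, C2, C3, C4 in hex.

ECB encryption: C_i = E(K, P_i).
C1: E(K, 0x5) = 0x2.
C2: E(K, 0x9) = 0xE.
C3: E(K, 0xD) = 0xA.
C4: E(K, 0xC) = 0x9.

C1 = 0x2, C2 = 0xE, C3 = 0xA, C4 = 0x9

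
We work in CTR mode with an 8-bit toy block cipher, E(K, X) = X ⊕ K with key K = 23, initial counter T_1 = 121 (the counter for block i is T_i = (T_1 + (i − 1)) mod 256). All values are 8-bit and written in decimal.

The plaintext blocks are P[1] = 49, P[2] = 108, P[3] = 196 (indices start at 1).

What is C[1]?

CTR encryption: S_i = E(K, T_i) where T_i is the counter for block i; C_i = P_i ⊕ S_i.
C[1]: T = 121, S = E(K, T) = 110; 49 ⊕ 110 = 95.

C[1] = 95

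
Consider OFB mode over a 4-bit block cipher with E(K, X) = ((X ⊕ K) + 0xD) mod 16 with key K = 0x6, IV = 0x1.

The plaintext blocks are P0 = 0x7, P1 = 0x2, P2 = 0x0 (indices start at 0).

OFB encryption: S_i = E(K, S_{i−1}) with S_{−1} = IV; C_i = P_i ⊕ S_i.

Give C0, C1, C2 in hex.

C0: S = E(K, 0x1) = 0x4; 0x7 ⊕ 0x4 = 0x3.
C1: S = E(K, 0x4) = 0xF; 0x2 ⊕ 0xF = 0xD.
C2: S = E(K, 0xF) = 0x6; 0x0 ⊕ 0x6 = 0x6.

C0 = 0x3, C1 = 0xD, C2 = 0x6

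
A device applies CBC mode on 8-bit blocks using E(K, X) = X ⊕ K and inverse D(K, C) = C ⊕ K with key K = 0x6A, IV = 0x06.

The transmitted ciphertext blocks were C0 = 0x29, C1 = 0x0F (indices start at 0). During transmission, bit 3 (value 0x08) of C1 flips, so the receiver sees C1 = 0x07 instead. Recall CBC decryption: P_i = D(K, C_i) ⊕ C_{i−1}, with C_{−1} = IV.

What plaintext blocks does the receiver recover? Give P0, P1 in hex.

Only C1 changed, to 0x07. In CBC, a change in C_i garbles P_i and flips the same bit in P_{i+1}. Decrypting the received ciphertext:
P0: D(K, 0x29) = 0x43; 0x43 ⊕ 0x06 = 0x45.
P1: D(K, 0x07) = 0x6D; 0x6D ⊕ 0x29 = 0x44.
Blocks that differ from the original plaintext: P1.

P0 = 0x45, P1 = 0x44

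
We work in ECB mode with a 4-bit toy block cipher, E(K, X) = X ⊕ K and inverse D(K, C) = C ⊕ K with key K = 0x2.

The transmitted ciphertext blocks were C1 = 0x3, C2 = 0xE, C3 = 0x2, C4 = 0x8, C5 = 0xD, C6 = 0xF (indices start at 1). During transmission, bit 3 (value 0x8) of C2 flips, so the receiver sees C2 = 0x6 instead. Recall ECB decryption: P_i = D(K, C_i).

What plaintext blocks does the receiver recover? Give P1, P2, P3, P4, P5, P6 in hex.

Only C2 changed, to 0x6. In ECB, a change in C_i affects only P_i. Decrypting the received ciphertext:
P1: D(K, 0x3) = 0x1.
P2: D(K, 0x6) = 0x4.
P3: D(K, 0x2) = 0x0.
P4: D(K, 0x8) = 0xA.
P5: D(K, 0xD) = 0xF.
P6: D(K, 0xF) = 0xD.
Blocks that differ from the original plaintext: P2.

P1 = 0x1, P2 = 0x4, P3 = 0x0, P4 = 0xA, P5 = 0xF, P6 = 0xD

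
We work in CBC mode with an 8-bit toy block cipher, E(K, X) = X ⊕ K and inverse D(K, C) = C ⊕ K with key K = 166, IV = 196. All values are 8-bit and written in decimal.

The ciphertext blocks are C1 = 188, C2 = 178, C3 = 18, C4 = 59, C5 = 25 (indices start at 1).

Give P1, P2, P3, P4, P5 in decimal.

P1 = 222, P2 = 168, P3 = 6, P4 = 143, P5 = 132

CBC decryption: P_i = D(K, C_i) ⊕ C_{i−1}, with C_{0} = IV.
P1: D(K, 188) = 26; 26 ⊕ 196 = 222.
P2: D(K, 178) = 20; 20 ⊕ 188 = 168.
P3: D(K, 18) = 180; 180 ⊕ 178 = 6.
P4: D(K, 59) = 157; 157 ⊕ 18 = 143.
P5: D(K, 25) = 191; 191 ⊕ 59 = 132.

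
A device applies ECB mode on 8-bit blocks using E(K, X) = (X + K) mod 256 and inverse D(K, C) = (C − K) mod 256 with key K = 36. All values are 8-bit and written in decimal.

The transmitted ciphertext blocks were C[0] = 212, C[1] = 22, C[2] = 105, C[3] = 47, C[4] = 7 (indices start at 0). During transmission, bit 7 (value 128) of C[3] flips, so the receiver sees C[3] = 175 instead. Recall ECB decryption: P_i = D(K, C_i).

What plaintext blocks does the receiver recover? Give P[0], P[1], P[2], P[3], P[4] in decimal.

P[0] = 176, P[1] = 242, P[2] = 69, P[3] = 139, P[4] = 227

Only C[3] changed, to 175. In ECB, a change in C_i affects only P_i. Decrypting the received ciphertext:
P[0]: D(K, 212) = 176.
P[1]: D(K, 22) = 242.
P[2]: D(K, 105) = 69.
P[3]: D(K, 175) = 139.
P[4]: D(K, 7) = 227.
Blocks that differ from the original plaintext: P[3].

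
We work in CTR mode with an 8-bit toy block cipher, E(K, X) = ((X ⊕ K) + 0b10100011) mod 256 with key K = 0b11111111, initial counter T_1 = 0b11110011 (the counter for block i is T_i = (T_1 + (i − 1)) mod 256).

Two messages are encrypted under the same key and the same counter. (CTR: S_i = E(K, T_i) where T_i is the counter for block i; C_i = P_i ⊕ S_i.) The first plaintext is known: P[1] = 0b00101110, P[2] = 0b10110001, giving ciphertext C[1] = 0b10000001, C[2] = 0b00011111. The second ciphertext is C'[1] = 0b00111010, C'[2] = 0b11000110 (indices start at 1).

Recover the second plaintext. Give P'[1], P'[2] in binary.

P'[1] = 0b10010101, P'[2] = 0b01101000

In CTR with a reused counter, both messages share the same keystream S_i, so C_i ⊕ C'_i = P_i ⊕ P'_i and thus P'_i = P_i ⊕ C_i ⊕ C'_i.
P'[1]: 0b00101110 ⊕ 0b10000001 ⊕ 0b00111010 = 0b10010101.
P'[2]: 0b10110001 ⊕ 0b00011111 ⊕ 0b11000110 = 0b01101000.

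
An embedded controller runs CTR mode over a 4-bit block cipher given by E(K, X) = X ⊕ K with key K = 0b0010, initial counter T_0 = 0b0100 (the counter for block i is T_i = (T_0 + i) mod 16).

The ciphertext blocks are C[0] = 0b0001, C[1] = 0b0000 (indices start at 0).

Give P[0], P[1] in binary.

P[0] = 0b0111, P[1] = 0b0111

CTR decryption: S_i = E(K, T_i) where T_i is the counter for block i; P_i = C_i ⊕ S_i.
P[0]: T = 0b0100, S = E(K, T) = 0b0110; 0b0001 ⊕ 0b0110 = 0b0111.
P[1]: T = 0b0101, S = E(K, T) = 0b0111; 0b0000 ⊕ 0b0111 = 0b0111.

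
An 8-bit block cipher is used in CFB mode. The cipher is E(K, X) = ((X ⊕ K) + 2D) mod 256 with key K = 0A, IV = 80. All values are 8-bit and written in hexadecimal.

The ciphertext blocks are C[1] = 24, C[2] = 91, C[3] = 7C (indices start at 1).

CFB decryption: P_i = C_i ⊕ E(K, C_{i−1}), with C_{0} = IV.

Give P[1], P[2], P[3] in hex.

P[1] = 93, P[2] = CA, P[3] = B4

P[1]: E(K, 80) = B7; 24 ⊕ B7 = 93.
P[2]: E(K, 24) = 5B; 91 ⊕ 5B = CA.
P[3]: E(K, 91) = C8; 7C ⊕ C8 = B4.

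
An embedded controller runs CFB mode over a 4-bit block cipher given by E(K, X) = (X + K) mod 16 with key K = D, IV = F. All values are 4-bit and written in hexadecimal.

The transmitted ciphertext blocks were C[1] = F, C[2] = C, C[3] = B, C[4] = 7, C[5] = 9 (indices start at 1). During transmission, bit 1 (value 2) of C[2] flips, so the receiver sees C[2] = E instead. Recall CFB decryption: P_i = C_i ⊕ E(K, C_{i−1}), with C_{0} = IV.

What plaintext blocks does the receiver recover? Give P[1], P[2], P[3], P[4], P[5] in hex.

P[1] = 3, P[2] = 2, P[3] = 0, P[4] = F, P[5] = D

Only C[2] changed, to E. In CFB, a change in C_i flips the same bit in P_i and garbles P_{i+1}. Decrypting the received ciphertext:
P[1]: E(K, F) = C; F ⊕ C = 3.
P[2]: E(K, F) = C; E ⊕ C = 2.
P[3]: E(K, E) = B; B ⊕ B = 0.
P[4]: E(K, B) = 8; 7 ⊕ 8 = F.
P[5]: E(K, 7) = 4; 9 ⊕ 4 = D.
Blocks that differ from the original plaintext: P[2], P[3].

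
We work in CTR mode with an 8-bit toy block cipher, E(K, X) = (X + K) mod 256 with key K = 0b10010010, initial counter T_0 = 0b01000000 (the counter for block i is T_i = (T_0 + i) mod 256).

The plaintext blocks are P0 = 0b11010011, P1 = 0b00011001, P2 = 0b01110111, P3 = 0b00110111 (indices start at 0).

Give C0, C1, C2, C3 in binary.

C0 = 0b00000001, C1 = 0b11001010, C2 = 0b10100011, C3 = 0b11100010

CTR encryption: S_i = E(K, T_i) where T_i is the counter for block i; C_i = P_i ⊕ S_i.
C0: T = 0b01000000, S = E(K, T) = 0b11010010; 0b11010011 ⊕ 0b11010010 = 0b00000001.
C1: T = 0b01000001, S = E(K, T) = 0b11010011; 0b00011001 ⊕ 0b11010011 = 0b11001010.
C2: T = 0b01000010, S = E(K, T) = 0b11010100; 0b01110111 ⊕ 0b11010100 = 0b10100011.
C3: T = 0b01000011, S = E(K, T) = 0b11010101; 0b00110111 ⊕ 0b11010101 = 0b11100010.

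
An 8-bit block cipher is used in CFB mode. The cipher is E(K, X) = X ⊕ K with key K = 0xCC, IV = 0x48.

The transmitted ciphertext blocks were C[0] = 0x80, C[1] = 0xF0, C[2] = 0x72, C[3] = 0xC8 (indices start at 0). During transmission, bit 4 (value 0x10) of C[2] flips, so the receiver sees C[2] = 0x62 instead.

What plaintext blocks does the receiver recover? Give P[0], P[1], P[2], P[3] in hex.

P[0] = 0x04, P[1] = 0xBC, P[2] = 0x5E, P[3] = 0x66

CFB decryption: P_i = C_i ⊕ E(K, C_{i−1}), with C_{−1} = IV.
Only C[2] changed, to 0x62. In CFB, a change in C_i flips the same bit in P_i and garbles P_{i+1}. Decrypting the received ciphertext:
P[0]: E(K, 0x48) = 0x84; 0x80 ⊕ 0x84 = 0x04.
P[1]: E(K, 0x80) = 0x4C; 0xF0 ⊕ 0x4C = 0xBC.
P[2]: E(K, 0xF0) = 0x3C; 0x62 ⊕ 0x3C = 0x5E.
P[3]: E(K, 0x62) = 0xAE; 0xC8 ⊕ 0xAE = 0x66.
Blocks that differ from the original plaintext: P[2], P[3].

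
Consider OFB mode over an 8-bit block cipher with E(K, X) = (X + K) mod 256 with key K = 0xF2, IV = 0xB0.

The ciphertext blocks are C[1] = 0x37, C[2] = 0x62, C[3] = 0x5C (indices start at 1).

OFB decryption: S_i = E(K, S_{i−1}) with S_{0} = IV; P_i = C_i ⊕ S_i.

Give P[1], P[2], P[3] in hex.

P[1]: S = E(K, 0xB0) = 0xA2; 0x37 ⊕ 0xA2 = 0x95.
P[2]: S = E(K, 0xA2) = 0x94; 0x62 ⊕ 0x94 = 0xF6.
P[3]: S = E(K, 0x94) = 0x86; 0x5C ⊕ 0x86 = 0xDA.

P[1] = 0x95, P[2] = 0xF6, P[3] = 0xDA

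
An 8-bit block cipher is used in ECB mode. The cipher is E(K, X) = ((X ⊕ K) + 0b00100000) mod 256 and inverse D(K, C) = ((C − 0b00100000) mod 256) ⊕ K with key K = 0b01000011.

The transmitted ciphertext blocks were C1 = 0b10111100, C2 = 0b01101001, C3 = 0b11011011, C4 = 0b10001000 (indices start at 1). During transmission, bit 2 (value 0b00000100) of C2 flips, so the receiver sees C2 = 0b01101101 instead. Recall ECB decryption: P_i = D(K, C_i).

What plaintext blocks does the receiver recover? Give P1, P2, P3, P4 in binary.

P1 = 0b11011111, P2 = 0b00001110, P3 = 0b11111000, P4 = 0b00101011

Only C2 changed, to 0b01101101. In ECB, a change in C_i affects only P_i. Decrypting the received ciphertext:
P1: D(K, 0b10111100) = 0b11011111.
P2: D(K, 0b01101101) = 0b00001110.
P3: D(K, 0b11011011) = 0b11111000.
P4: D(K, 0b10001000) = 0b00101011.
Blocks that differ from the original plaintext: P2.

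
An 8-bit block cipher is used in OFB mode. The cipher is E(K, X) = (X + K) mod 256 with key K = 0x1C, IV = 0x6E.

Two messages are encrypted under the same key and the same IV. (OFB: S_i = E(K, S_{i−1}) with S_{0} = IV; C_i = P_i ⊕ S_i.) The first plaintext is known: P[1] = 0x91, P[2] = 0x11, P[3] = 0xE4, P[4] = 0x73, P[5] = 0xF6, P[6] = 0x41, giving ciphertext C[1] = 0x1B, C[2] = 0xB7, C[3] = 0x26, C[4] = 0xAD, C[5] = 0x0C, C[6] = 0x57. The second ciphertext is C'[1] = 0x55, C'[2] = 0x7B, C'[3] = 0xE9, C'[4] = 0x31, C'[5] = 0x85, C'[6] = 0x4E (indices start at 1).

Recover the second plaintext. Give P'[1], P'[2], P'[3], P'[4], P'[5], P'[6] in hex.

P'[1] = 0xDF, P'[2] = 0xDD, P'[3] = 0x2B, P'[4] = 0xEF, P'[5] = 0x7F, P'[6] = 0x58

In OFB with a reused IV, both messages share the same keystream S_i, so C_i ⊕ C'_i = P_i ⊕ P'_i and thus P'_i = P_i ⊕ C_i ⊕ C'_i.
P'[1]: 0x91 ⊕ 0x1B ⊕ 0x55 = 0xDF.
P'[2]: 0x11 ⊕ 0xB7 ⊕ 0x7B = 0xDD.
P'[3]: 0xE4 ⊕ 0x26 ⊕ 0xE9 = 0x2B.
P'[4]: 0x73 ⊕ 0xAD ⊕ 0x31 = 0xEF.
P'[5]: 0xF6 ⊕ 0x0C ⊕ 0x85 = 0x7F.
P'[6]: 0x41 ⊕ 0x57 ⊕ 0x4E = 0x58.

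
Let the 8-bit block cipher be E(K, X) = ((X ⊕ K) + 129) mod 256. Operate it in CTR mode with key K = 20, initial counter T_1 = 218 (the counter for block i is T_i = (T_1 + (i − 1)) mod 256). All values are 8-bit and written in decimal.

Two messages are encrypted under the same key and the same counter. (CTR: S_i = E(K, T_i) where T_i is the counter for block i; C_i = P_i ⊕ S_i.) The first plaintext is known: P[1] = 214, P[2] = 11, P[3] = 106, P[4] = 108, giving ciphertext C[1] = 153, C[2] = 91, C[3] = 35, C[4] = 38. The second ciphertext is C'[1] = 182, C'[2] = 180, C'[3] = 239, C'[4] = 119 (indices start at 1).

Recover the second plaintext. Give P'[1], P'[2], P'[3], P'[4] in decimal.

P'[1] = 249, P'[2] = 228, P'[3] = 166, P'[4] = 61

In CTR with a reused counter, both messages share the same keystream S_i, so C_i ⊕ C'_i = P_i ⊕ P'_i and thus P'_i = P_i ⊕ C_i ⊕ C'_i.
P'[1]: 214 ⊕ 153 ⊕ 182 = 249.
P'[2]: 11 ⊕ 91 ⊕ 180 = 228.
P'[3]: 106 ⊕ 35 ⊕ 239 = 166.
P'[4]: 108 ⊕ 38 ⊕ 119 = 61.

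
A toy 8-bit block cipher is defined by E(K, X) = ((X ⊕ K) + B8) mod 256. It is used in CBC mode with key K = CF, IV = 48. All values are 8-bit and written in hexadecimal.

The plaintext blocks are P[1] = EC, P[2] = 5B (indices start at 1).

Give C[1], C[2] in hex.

CBC encryption: C_i = E(K, P_i ⊕ C_{i−1}), with C_{0} = IV.
C[1]: P[1] ⊕ 48 = A4; E(K, A4) = 23.
C[2]: P[2] ⊕ 23 = 78; E(K, 78) = 6F.

C[1] = 23, C[2] = 6F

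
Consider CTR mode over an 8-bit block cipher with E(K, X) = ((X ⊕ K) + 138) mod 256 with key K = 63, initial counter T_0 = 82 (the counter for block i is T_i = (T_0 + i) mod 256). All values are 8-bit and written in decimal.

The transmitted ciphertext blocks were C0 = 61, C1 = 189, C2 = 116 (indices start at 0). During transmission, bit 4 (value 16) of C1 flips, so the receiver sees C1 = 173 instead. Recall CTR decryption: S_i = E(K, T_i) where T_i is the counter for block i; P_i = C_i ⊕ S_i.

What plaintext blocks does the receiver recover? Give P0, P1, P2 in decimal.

Only C1 changed, to 173. In CTR, a change in C_i flips the same bit in P_i only; the keystream is unaffected. Decrypting the received ciphertext:
P0: T = 82, S = E(K, T) = 247; 61 ⊕ 247 = 202.
P1: T = 83, S = E(K, T) = 246; 173 ⊕ 246 = 91.
P2: T = 84, S = E(K, T) = 245; 116 ⊕ 245 = 129.
Blocks that differ from the original plaintext: P1.

P0 = 202, P1 = 91, P2 = 129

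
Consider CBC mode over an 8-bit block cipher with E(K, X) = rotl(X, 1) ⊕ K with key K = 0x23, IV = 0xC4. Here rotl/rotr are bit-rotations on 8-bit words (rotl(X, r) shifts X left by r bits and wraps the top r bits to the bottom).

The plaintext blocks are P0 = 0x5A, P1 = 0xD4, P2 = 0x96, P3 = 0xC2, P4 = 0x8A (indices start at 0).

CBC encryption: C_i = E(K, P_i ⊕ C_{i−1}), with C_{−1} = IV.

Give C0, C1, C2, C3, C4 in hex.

C0: P0 ⊕ 0xC4 = 0x9E; E(K, 0x9E) = 0x1E.
C1: P1 ⊕ 0x1E = 0xCA; E(K, 0xCA) = 0xB6.
C2: P2 ⊕ 0xB6 = 0x20; E(K, 0x20) = 0x63.
C3: P3 ⊕ 0x63 = 0xA1; E(K, 0xA1) = 0x60.
C4: P4 ⊕ 0x60 = 0xEA; E(K, 0xEA) = 0xF6.

C0 = 0x1E, C1 = 0xB6, C2 = 0x63, C3 = 0x60, C4 = 0xF6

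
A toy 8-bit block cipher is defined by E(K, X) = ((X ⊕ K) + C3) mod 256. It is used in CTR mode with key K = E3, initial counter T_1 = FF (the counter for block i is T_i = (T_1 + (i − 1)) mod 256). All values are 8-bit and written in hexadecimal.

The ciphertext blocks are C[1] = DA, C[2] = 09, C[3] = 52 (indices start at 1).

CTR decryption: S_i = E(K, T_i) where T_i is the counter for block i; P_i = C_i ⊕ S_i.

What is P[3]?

P[3]: T = 01, S = E(K, T) = A5; 52 ⊕ A5 = F7.

P[3] = F7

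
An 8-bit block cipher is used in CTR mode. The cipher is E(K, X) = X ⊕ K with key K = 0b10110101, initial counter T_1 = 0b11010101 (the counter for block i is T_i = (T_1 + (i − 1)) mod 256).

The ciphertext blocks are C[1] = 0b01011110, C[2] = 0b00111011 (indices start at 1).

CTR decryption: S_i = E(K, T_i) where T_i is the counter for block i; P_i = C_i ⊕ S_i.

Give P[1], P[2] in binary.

P[1]: T = 0b11010101, S = E(K, T) = 0b01100000; 0b01011110 ⊕ 0b01100000 = 0b00111110.
P[2]: T = 0b11010110, S = E(K, T) = 0b01100011; 0b00111011 ⊕ 0b01100011 = 0b01011000.

P[1] = 0b00111110, P[2] = 0b01011000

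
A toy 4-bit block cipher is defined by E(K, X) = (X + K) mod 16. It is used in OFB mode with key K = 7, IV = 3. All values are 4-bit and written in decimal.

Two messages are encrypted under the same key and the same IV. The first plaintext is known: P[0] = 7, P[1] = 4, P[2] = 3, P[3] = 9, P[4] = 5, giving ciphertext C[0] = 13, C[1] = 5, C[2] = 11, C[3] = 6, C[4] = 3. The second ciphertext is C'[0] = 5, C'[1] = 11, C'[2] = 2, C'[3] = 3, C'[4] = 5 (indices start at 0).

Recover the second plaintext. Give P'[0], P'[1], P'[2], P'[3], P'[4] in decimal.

P'[0] = 15, P'[1] = 10, P'[2] = 10, P'[3] = 12, P'[4] = 3

In OFB with a reused IV, both messages share the same keystream S_i, so C_i ⊕ C'_i = P_i ⊕ P'_i and thus P'_i = P_i ⊕ C_i ⊕ C'_i.
P'[0]: 7 ⊕ 13 ⊕ 5 = 15.
P'[1]: 4 ⊕ 5 ⊕ 11 = 10.
P'[2]: 3 ⊕ 11 ⊕ 2 = 10.
P'[3]: 9 ⊕ 6 ⊕ 3 = 12.
P'[4]: 5 ⊕ 3 ⊕ 5 = 3.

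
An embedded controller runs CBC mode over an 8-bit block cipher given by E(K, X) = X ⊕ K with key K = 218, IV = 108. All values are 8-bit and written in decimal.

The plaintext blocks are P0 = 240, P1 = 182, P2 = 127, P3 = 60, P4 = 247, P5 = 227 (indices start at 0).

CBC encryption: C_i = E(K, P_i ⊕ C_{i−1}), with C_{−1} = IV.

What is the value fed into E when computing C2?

C0: P0 ⊕ 108 = 156; E(K, 156) = 70.
C1: P1 ⊕ 70 = 240; E(K, 240) = 42.
C2: P2 ⊕ 42 = 85; E(K, 85) = 143.
So the input to E for block 2 is 85.

85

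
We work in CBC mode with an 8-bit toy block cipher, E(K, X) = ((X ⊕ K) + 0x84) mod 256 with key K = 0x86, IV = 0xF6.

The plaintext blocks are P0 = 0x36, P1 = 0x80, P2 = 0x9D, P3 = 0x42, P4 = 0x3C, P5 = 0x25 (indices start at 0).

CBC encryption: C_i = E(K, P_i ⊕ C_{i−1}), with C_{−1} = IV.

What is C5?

C5 = 0x9E

C0: P0 ⊕ 0xF6 = 0xC0; E(K, 0xC0) = 0xCA.
C1: P1 ⊕ 0xCA = 0x4A; E(K, 0x4A) = 0x50.
C2: P2 ⊕ 0x50 = 0xCD; E(K, 0xCD) = 0xCF.
C3: P3 ⊕ 0xCF = 0x8D; E(K, 0x8D) = 0x8F.
C4: P4 ⊕ 0x8F = 0xB3; E(K, 0xB3) = 0xB9.
C5: P5 ⊕ 0xB9 = 0x9C; E(K, 0x9C) = 0x9E.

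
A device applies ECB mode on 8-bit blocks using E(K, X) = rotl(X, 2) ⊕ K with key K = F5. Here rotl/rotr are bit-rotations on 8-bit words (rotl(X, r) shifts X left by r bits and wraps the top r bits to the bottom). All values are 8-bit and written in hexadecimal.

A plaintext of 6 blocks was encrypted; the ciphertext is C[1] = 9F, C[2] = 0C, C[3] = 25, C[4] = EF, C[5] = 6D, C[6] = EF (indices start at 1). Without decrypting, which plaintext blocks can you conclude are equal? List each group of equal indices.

ECB encrypts each block independently with the same key, so equal ciphertext blocks imply equal plaintext blocks.
C[4] = C[6] = EF, so P[4] = P[6].

P[4] = P[6]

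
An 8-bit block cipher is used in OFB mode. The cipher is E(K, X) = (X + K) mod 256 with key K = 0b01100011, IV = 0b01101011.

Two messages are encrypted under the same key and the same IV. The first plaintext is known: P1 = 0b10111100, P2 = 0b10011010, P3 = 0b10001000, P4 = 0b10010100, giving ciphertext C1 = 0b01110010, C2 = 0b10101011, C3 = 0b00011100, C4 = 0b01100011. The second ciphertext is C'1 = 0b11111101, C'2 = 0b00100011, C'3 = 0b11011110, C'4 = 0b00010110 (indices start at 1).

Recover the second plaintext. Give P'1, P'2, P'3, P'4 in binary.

P'1 = 0b00110011, P'2 = 0b00010010, P'3 = 0b01001010, P'4 = 0b11100001

In OFB with a reused IV, both messages share the same keystream S_i, so C_i ⊕ C'_i = P_i ⊕ P'_i and thus P'_i = P_i ⊕ C_i ⊕ C'_i.
P'1: 0b10111100 ⊕ 0b01110010 ⊕ 0b11111101 = 0b00110011.
P'2: 0b10011010 ⊕ 0b10101011 ⊕ 0b00100011 = 0b00010010.
P'3: 0b10001000 ⊕ 0b00011100 ⊕ 0b11011110 = 0b01001010.
P'4: 0b10010100 ⊕ 0b01100011 ⊕ 0b00010110 = 0b11100001.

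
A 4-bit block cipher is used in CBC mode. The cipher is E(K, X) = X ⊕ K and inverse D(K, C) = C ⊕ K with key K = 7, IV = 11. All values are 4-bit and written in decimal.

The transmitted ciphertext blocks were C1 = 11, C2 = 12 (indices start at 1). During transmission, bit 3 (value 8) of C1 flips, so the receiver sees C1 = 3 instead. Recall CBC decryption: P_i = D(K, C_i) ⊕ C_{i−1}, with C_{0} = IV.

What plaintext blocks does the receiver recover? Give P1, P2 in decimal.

Only C1 changed, to 3. In CBC, a change in C_i garbles P_i and flips the same bit in P_{i+1}. Decrypting the received ciphertext:
P1: D(K, 3) = 4; 4 ⊕ 11 = 15.
P2: D(K, 12) = 11; 11 ⊕ 3 = 8.
Blocks that differ from the original plaintext: P1, P2.

P1 = 15, P2 = 8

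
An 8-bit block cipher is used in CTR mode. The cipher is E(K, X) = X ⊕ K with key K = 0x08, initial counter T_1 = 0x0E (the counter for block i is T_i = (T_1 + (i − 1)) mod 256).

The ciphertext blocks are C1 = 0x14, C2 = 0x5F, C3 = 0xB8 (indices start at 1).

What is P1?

CTR decryption: S_i = E(K, T_i) where T_i is the counter for block i; P_i = C_i ⊕ S_i.
P1: T = 0x0E, S = E(K, T) = 0x06; 0x14 ⊕ 0x06 = 0x12.

P1 = 0x12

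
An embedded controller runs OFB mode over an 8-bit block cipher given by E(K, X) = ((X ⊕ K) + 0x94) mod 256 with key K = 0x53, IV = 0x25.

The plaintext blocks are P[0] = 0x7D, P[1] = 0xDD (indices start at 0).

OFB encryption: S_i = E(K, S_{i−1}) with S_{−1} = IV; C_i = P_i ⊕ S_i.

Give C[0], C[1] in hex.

C[0]: S = E(K, 0x25) = 0x0A; 0x7D ⊕ 0x0A = 0x77.
C[1]: S = E(K, 0x0A) = 0xED; 0xDD ⊕ 0xED = 0x30.

C[0] = 0x77, C[1] = 0x30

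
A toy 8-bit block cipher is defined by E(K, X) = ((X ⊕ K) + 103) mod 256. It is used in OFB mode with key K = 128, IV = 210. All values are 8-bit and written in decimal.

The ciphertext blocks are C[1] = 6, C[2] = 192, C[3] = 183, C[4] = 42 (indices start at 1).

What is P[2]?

P[2] = 96

OFB decryption: S_i = E(K, S_{i−1}) with S_{0} = IV; P_i = C_i ⊕ S_i.
P[1]: S = E(K, 210) = 185; 6 ⊕ 185 = 191.
P[2]: S = E(K, 185) = 160; 192 ⊕ 160 = 96.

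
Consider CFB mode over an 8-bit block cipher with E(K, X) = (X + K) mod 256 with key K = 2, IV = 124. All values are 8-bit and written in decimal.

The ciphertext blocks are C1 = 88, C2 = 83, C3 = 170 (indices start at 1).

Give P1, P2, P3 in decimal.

CFB decryption: P_i = C_i ⊕ E(K, C_{i−1}), with C_{0} = IV.
P1: E(K, 124) = 126; 88 ⊕ 126 = 38.
P2: E(K, 88) = 90; 83 ⊕ 90 = 9.
P3: E(K, 83) = 85; 170 ⊕ 85 = 255.

P1 = 38, P2 = 9, P3 = 255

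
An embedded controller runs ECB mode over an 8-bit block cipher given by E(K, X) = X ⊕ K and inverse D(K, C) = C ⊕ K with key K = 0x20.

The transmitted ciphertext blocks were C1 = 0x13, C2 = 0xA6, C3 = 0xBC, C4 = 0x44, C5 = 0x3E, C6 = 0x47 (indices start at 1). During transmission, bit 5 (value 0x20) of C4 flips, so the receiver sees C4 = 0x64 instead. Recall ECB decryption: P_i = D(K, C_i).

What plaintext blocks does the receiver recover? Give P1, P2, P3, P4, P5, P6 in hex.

Only C4 changed, to 0x64. In ECB, a change in C_i affects only P_i. Decrypting the received ciphertext:
P1: D(K, 0x13) = 0x33.
P2: D(K, 0xA6) = 0x86.
P3: D(K, 0xBC) = 0x9C.
P4: D(K, 0x64) = 0x44.
P5: D(K, 0x3E) = 0x1E.
P6: D(K, 0x47) = 0x67.
Blocks that differ from the original plaintext: P4.

P1 = 0x33, P2 = 0x86, P3 = 0x9C, P4 = 0x44, P5 = 0x1E, P6 = 0x67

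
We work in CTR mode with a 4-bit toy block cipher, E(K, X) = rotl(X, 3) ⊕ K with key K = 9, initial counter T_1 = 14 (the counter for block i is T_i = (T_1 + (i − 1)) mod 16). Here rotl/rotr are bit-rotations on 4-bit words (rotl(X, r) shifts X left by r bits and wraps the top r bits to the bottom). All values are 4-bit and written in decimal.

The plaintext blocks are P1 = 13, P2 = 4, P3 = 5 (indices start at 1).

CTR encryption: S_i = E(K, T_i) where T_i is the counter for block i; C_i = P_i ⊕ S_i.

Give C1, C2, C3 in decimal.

C1: T = 14, S = E(K, T) = 14; 13 ⊕ 14 = 3.
C2: T = 15, S = E(K, T) = 6; 4 ⊕ 6 = 2.
C3: T = 0, S = E(K, T) = 9; 5 ⊕ 9 = 12.

C1 = 3, C2 = 2, C3 = 12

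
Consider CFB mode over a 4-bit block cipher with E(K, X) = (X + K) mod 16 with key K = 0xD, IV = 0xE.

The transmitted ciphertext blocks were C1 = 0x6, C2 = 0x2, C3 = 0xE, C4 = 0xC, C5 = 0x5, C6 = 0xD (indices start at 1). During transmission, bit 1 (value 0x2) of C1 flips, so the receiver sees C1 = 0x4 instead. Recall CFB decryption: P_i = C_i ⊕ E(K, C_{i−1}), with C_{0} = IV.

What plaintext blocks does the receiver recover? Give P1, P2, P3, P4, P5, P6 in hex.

Only C1 changed, to 0x4. In CFB, a change in C_i flips the same bit in P_i and garbles P_{i+1}. Decrypting the received ciphertext:
P1: E(K, 0xE) = 0xB; 0x4 ⊕ 0xB = 0xF.
P2: E(K, 0x4) = 0x1; 0x2 ⊕ 0x1 = 0x3.
P3: E(K, 0x2) = 0xF; 0xE ⊕ 0xF = 0x1.
P4: E(K, 0xE) = 0xB; 0xC ⊕ 0xB = 0x7.
P5: E(K, 0xC) = 0x9; 0x5 ⊕ 0x9 = 0xC.
P6: E(K, 0x5) = 0x2; 0xD ⊕ 0x2 = 0xF.
Blocks that differ from the original plaintext: P1, P2.

P1 = 0xF, P2 = 0x3, P3 = 0x1, P4 = 0x7, P5 = 0xC, P6 = 0xF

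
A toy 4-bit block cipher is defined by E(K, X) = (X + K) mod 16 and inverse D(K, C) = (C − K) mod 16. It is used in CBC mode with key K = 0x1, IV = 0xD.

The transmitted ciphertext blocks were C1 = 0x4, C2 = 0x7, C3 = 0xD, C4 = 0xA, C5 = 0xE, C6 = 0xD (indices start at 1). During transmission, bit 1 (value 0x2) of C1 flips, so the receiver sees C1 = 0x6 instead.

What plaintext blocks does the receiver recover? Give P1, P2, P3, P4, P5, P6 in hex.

CBC decryption: P_i = D(K, C_i) ⊕ C_{i−1}, with C_{0} = IV.
Only C1 changed, to 0x6. In CBC, a change in C_i garbles P_i and flips the same bit in P_{i+1}. Decrypting the received ciphertext:
P1: D(K, 0x6) = 0x5; 0x5 ⊕ 0xD = 0x8.
P2: D(K, 0x7) = 0x6; 0x6 ⊕ 0x6 = 0x0.
P3: D(K, 0xD) = 0xC; 0xC ⊕ 0x7 = 0xB.
P4: D(K, 0xA) = 0x9; 0x9 ⊕ 0xD = 0x4.
P5: D(K, 0xE) = 0xD; 0xD ⊕ 0xA = 0x7.
P6: D(K, 0xD) = 0xC; 0xC ⊕ 0xE = 0x2.
Blocks that differ from the original plaintext: P1, P2.

P1 = 0x8, P2 = 0x0, P3 = 0xB, P4 = 0x4, P5 = 0x7, P6 = 0x2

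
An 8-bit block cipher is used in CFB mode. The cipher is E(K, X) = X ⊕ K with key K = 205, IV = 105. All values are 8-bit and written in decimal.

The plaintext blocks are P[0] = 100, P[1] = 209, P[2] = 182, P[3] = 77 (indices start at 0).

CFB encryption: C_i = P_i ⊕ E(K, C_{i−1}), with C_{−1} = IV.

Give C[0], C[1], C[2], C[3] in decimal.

C[0]: E(K, 105) = 164; 100 ⊕ 164 = 192.
C[1]: E(K, 192) = 13; 209 ⊕ 13 = 220.
C[2]: E(K, 220) = 17; 182 ⊕ 17 = 167.
C[3]: E(K, 167) = 106; 77 ⊕ 106 = 39.

C[0] = 192, C[1] = 220, C[2] = 167, C[3] = 39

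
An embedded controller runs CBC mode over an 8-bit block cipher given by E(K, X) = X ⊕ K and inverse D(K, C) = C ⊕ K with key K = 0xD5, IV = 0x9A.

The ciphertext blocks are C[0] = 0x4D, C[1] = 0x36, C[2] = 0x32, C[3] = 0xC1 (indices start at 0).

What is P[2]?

P[2] = 0xD1

CBC decryption: P_i = D(K, C_i) ⊕ C_{i−1}, with C_{−1} = IV.
P[2]: D(K, 0x32) = 0xE7; 0xE7 ⊕ 0x36 = 0xD1.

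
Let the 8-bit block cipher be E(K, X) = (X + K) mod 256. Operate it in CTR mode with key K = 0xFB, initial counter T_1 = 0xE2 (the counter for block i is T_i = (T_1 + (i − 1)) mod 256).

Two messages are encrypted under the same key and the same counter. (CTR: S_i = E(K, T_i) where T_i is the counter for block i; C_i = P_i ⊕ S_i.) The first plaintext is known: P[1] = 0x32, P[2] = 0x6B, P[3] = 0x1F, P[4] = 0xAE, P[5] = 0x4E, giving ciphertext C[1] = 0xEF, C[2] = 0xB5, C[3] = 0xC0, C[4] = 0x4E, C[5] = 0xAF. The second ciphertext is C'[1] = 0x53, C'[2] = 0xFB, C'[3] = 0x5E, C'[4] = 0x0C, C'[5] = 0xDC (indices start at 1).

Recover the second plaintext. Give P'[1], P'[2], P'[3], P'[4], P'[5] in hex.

In CTR with a reused counter, both messages share the same keystream S_i, so C_i ⊕ C'_i = P_i ⊕ P'_i and thus P'_i = P_i ⊕ C_i ⊕ C'_i.
P'[1]: 0x32 ⊕ 0xEF ⊕ 0x53 = 0x8E.
P'[2]: 0x6B ⊕ 0xB5 ⊕ 0xFB = 0x25.
P'[3]: 0x1F ⊕ 0xC0 ⊕ 0x5E = 0x81.
P'[4]: 0xAE ⊕ 0x4E ⊕ 0x0C = 0xEC.
P'[5]: 0x4E ⊕ 0xAF ⊕ 0xDC = 0x3D.

P'[1] = 0x8E, P'[2] = 0x25, P'[3] = 0x81, P'[4] = 0xEC, P'[5] = 0x3D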